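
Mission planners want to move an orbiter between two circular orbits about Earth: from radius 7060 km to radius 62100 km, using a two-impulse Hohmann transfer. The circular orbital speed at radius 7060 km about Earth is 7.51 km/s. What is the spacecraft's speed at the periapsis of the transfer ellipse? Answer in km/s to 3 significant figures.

v = 10.1 km/s

From the circular-orbit relation v² = μ/r at r = 7060 km: μ = v²r = (7.51)² × 7060 = 3.98185×10^5 km³/s².
The Hohmann ellipse has a_t = (r₁ + r₂)/2 = 34580 km.
The periapsis of the transfer ellipse is at r = 7060 km.
Applying v² = μ(2/r − 1/a_t): v = 10.06 km/s.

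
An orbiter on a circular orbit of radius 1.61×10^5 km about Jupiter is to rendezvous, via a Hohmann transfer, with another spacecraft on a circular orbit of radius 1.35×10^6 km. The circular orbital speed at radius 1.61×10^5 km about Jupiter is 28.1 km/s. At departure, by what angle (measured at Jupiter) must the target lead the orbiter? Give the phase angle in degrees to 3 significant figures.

From the circular-orbit relation v² = μ/r at r = 1.61×10^5 km: μ = v²r = (28.1)² × 1.61×10^5 = 1.27127×10^8 km³/s².
Transfer-ellipse semi-major axis a_t = (r₁ + r₂)/2 = (1.610×10^5 + 1.350×10^6)/2 = 7.555×10^5 km.
Transfer time t = π√(a_t³/μ) = 1.8297×10^5 s.
Target angular speed ω₂ = √(μ/r₂³) = 7.1882×10^-6 rad/s.
Angle swept by the target during transfer: ω₂·t = 1.3152 rad = 75.36°.
Arrival is 180° from departure on the ellipse, so φ = 180° − 75.36° = 105°.

φ = 105°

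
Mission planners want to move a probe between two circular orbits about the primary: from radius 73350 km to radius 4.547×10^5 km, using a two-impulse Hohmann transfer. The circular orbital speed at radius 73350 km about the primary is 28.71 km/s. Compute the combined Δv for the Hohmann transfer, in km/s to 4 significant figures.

Δv = 14.42 km/s

From the circular-orbit relation v² = μ/r at r = 73350 km: μ = v²r = (28.71)² × 73350 = 6.04598×10^7 km³/s².
The Hohmann ellipse has a_t = (r₁ + r₂)/2 = 2.64025×10^5 km.
At r₁ the circular-orbit speed is v₁ = √(μ/r₁) = 28.710 km/s.
On the transfer ellipse at r₁, v² = μ(2/r − 1/a) gives v_p = √[μ(2/r₁ − 1/a_t)] = 37.677 km/s.
First burn Δv₁ = |v_p − v₁| = 8.967 km/s.
At r₂, v₂ = √(μ/r₂) = 11.531 km/s.
Transfer-orbit speed at r₂: v_a = √[μ(2/r₂ − 1/a_t)] = 6.0778 km/s.
Second burn Δv₂ = |v₂ − v_a| = 5.453 km/s.
Δv = Δv₁ + Δv₂ = 8.967 + 5.453 = 14.42 km/s.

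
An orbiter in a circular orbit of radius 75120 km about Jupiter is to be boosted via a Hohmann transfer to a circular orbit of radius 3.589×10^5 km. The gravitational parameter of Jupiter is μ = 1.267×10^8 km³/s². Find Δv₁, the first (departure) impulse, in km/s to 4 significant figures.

Transfer-ellipse semi-major axis a_t = (r₁ + r₂)/2 = (75120 + 3.589×10^5)/2 = 2.1701×10^5 km.
Circular speed at r = 75120 km: v_c = √(μ/r) = 41.07 km/s.
Vis-viva on the transfer ellipse at r = 75120 km gives v_t = √[μ(2/r − 1/a_t)] = 52.82 km/s.
Δv₁ = |v_t − v_c| = |52.82 − 41.07| = 11.75 km/s.

Δv₁ = 11.75 km/s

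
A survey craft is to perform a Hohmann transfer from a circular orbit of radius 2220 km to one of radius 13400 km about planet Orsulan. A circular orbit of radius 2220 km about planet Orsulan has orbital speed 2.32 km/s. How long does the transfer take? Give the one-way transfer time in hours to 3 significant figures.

t = 5.51 hours

From the circular-orbit relation v² = μ/r at r = 2220 km: μ = v²r = (2.32)² × 2220 = 11948.9 km³/s².
Transfer-ellipse semi-major axis a_t = (r₁ + r₂)/2 = (2220 + 13400)/2 = 7810 km.
Half the transfer-orbit period gives t = π√(a_t³/μ) = 19840 s.
Converting: 19840 s ÷ 3600 s/hour = 5.51 hours.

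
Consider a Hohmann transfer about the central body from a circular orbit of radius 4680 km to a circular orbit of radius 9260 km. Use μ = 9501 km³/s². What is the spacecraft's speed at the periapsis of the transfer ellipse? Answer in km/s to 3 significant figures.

v = 1.64 km/s

Transfer-ellipse semi-major axis a_t = (r₁ + r₂)/2 = (4680 + 9260)/2 = 6970 km.
At periapsis, r = 4680 km.
From the vis-viva equation, v = √[μ(2/r − 1/a_t)] = 1.642 km/s.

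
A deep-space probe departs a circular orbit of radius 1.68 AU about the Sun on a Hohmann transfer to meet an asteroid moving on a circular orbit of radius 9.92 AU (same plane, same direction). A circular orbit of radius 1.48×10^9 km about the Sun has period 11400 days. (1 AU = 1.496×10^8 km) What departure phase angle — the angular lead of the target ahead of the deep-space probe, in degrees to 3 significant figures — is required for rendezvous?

φ = 99.5°

From Kepler's third law T² = 4π²r³/μ at r = 1.48×10^9 km, T = 11400 days = 11400 × 86400 s = 9.8496×10^8 s: μ = 4π²r³/T² = 1.31919×10^11 km³/s².
In km: r₁ = 1.68 × 1.496×10^8 = 2.51328×10^8 km; r₂ = 9.92 × 1.496×10^8 = 1.484032×10^9 km.
Semi-major axis of the transfer orbit: a_t = (2.51328×10^8 + 1.484032×10^9)/2 = 8.6768×10^8 km.
Transfer time t = π√(a_t³/μ) = 2.2107×10^8 s.
Target angular speed ω₂ = √(μ/r₂³) = 6.3531×10^-9 rad/s.
Angle swept by the target during transfer: ω₂·t = 1.4045 rad = 80.47°.
The deep-space probe traverses 180° on the transfer ellipse, so the target must lead by 180° − 80.47° = 99.5°.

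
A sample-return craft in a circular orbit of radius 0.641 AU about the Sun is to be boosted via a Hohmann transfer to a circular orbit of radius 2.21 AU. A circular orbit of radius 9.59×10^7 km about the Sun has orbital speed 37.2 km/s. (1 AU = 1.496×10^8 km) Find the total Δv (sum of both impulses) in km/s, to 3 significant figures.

From the circular-orbit relation v² = μ/r at r = 9.59×10^7 km: μ = v²r = (37.2)² × 9.59×10^7 = 1.32710×10^11 km³/s².
In km: r₁ = 0.641 × 1.496×10^8 = 9.58936×10^7 km; r₂ = 2.21 × 1.496×10^8 = 3.30616×10^8 km.
Semi-major axis of the transfer orbit: a_t = (9.58936×10^7 + 3.30616×10^8)/2 = 2.132548×10^8 km.
Circular speed at r₁: v₁ = √(μ/r₁) = √(1.32710×10^11/9.58936×10^7) = 37.201 km/s.
On the transfer ellipse at r₁, vis-viva gives v_p = √[μ(2/r₁ − 1/a_t)] = 46.320 km/s.
First burn Δv₁ = |v_p − v₁| = 9.119 km/s.
Circular speed at r₂: v₂ = √(μ/r₂) = 20.035 km/s.
Transfer-orbit speed at r₂: v_a = √[μ(2/r₂ − 1/a_t)] = 13.435 km/s.
Second burn Δv₂ = |v₂ − v_a| = 6.600 km/s.
Total Δv = Δv₁ + Δv₂ = 15.72 km/s.

Δv = 15.7 km/s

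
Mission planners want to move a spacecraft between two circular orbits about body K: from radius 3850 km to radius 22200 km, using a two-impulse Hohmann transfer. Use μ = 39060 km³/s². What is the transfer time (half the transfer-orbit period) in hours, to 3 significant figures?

Semi-major axis of the transfer orbit: a_t = (3850 + 22200)/2 = 13025 km.
By Kepler's third law the transfer-orbit period is T = 2π√(a_t³/μ), so t = T/2 = 23630 s.
Converting: 23630 s ÷ 3600 s/hour = 6.56 hours.

t = 6.56 hours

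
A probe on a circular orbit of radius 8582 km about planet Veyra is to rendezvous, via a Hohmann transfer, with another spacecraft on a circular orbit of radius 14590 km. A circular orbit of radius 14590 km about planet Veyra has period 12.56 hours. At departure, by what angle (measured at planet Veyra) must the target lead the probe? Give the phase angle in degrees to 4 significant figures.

From Kepler's third law T² = 4π²r³/μ at r = 14590 km, T = 12.56 hours = 12.56 × 3600 s = 45216 s: μ = 4π²r³/T² = 59971.0 km³/s².
Semi-major axis of the transfer orbit: a_t = (8582 + 14590)/2 = 11586 km.
The half-period of the transfer ellipse is t = π√(a_t³/μ) = 15998.5 s.
The target's mean motion on its circular orbit is ω₂ = √(μ/r₂³) = 1.38959×10^-4 rad/s.
Angle swept by the target during transfer: ω₂·t = 2.22314 rad = 127.38°.
Arrival is 180° from departure on the ellipse, so φ = 180° − 127.38° = 52.62°.

φ = 52.62°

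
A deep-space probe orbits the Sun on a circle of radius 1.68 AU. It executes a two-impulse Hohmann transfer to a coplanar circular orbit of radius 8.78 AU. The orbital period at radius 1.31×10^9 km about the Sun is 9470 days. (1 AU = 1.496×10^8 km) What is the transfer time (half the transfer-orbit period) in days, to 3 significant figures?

t = 2190 days

From Kepler's third law T² = 4π²r³/μ at r = 1.31×10^9 km, T = 9470 days = 9470 × 86400 s = 8.18208×10^8 s: μ = 4π²r³/T² = 1.32570×10^11 km³/s².
In km: r₁ = 1.68 × 1.496×10^8 = 2.51328×10^8 km; r₂ = 8.78 × 1.496×10^8 = 1.313488×10^9 km.
Semi-major axis of the transfer orbit: a_t = (2.51328×10^8 + 1.313488×10^9)/2 = 7.82408×10^8 km.
Transfer time t = π√(a_t³/μ) = π√((7.82408×10^8)³ / 1.32570×10^11) = 1.888×10^8 s.
Converting: 1.888×10^8 s ÷ 86400 s/day = 2190 days.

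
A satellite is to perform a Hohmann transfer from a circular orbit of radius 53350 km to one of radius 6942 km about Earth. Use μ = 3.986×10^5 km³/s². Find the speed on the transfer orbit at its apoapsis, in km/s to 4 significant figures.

Transfer-ellipse semi-major axis a_t = (r₁ + r₂)/2 = (53350 + 6942)/2 = 30146 km.
The apoapsis of the transfer ellipse is at r = 53350 km.
From the vis-viva equation, v = √[μ(2/r − 1/a_t)] = 1.312 km/s.

v = 1.312 km/s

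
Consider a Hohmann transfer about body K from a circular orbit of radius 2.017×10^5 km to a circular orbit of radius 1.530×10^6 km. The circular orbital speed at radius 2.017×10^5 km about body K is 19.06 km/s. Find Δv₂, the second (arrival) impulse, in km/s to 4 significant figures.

From the circular-orbit relation v² = μ/r at r = 2.017×10^5 km: μ = v²r = (19.06)² × 2.017×10^5 = 7.32743×10^7 km³/s².
Transfer-ellipse semi-major axis a_t = (r₁ + r₂)/2 = (2.017×10^5 + 1.530×10^6)/2 = 8.6585×10^5 km.
Circular speed at r = 1.530×10^6 km: v_c = √(μ/r) = 6.920 km/s.
Transfer-orbit speed at the same r (vis-viva, a = a_t): v_t = √[μ(2/r − 1/a_t)] = 3.340 km/s.
Δv₂ = |v_t − v_c| = |3.340 − 6.920| = 3.580 km/s.

Δv₂ = 3.580 km/s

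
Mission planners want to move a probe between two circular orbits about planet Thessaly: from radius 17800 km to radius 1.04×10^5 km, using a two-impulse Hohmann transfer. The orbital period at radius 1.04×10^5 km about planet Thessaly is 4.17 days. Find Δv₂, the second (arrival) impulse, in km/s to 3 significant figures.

From Kepler's third law T² = 4π²r³/μ at r = 1.04×10^5 km, T = 4.17 days = 4.17 × 86400 s = 3.60288×10^5 s: μ = 4π²r³/T² = 3.42106×10^5 km³/s².
Semi-major axis of the transfer orbit: a_t = (17800 + 1.040×10^5)/2 = 60900 km.
Circular speed at r = 1.040×10^5 km: v_c = √(μ/r) = 1.8137 km/s.
Transfer-orbit speed at the same r (vis-viva, a = a_t): v_t = √[μ(2/r − 1/a_t)] = 0.98054 km/s.
Δv₂ = |v_t − v_c| = |0.98054 − 1.8137| = 0.8332 km/s.

Δv₂ = 0.833 km/s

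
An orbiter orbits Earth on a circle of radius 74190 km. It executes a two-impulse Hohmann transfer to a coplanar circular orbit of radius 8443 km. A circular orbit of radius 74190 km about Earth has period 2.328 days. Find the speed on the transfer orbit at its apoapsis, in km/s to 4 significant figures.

v = 1.048 km/s

From Kepler's third law T² = 4π²r³/μ at r = 74190 km, T = 2.328 days = 2.328 × 86400 s = 2.011392×10^5 s: μ = 4π²r³/T² = 3.98476×10^5 km³/s².
The Hohmann ellipse has a_t = (r₁ + r₂)/2 = 41316.5 km.
The apoapsis of the transfer ellipse is at r = 74190 km.
Applying v² = μ(2/r − 1/a_t): v = 1.048 km/s.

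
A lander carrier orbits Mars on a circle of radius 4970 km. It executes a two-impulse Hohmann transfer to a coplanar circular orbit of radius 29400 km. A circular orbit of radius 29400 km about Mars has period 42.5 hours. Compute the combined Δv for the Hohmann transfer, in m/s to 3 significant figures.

From Kepler's third law T² = 4π²r³/μ at r = 29400 km, T = 42.5 hours = 42.5 × 3600 s = 1.530×10^5 s: μ = 4π²r³/T² = 42856.7 km³/s².
Transfer-ellipse semi-major axis a_t = (r₁ + r₂)/2 = (4970 + 29400)/2 = 17185 km.
Circular speed at r₁: v₁ = √(μ/r₁) = √(42856.7/4970) = 2.936508 km/s.
On the transfer ellipse at r₁, v² = μ(2/r − 1/a) gives v_p = √[μ(2/r₁ − 1/a_t)] = 3.840875 km/s.
First burn Δv₁ = |v_p − v₁| = 0.90437 km/s.
Circular speed at r₂: v₂ = √(μ/r₂) = 1.20736 km/s.
Transfer-orbit speed at r₂: v_a = √[μ(2/r₂ − 1/a_t)] = 0.649291 km/s.
Second burn Δv₂ = |v₂ − v_a| = 0.55807 km/s.
Δv = Δv₁ + Δv₂ = 0.90437 + 0.55807 = 1.462 km/s.

Δv = 1460 m/s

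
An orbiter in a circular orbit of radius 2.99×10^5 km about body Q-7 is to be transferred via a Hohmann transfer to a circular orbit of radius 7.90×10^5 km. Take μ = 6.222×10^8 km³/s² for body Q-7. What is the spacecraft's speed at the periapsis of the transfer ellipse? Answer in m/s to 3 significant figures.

v = 54900 m/s

Semi-major axis of the transfer orbit: a_t = (2.990×10^5 + 7.900×10^5)/2 = 5.445×10^5 km.
At periapsis, r = 2.990×10^5 km.
Vis-viva: v = √[μ(2/r − 1/a_t)] = √[6.222×10^8 × (2/2.990×10^5 − 1/5.445×10^5)] = 54.95 km/s.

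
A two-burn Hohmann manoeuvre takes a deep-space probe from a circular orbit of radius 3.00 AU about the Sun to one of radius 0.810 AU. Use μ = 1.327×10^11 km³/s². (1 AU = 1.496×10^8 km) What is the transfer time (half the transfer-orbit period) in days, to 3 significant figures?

In km: r₁ = 3.00 × 1.496×10^8 = 4.488×10^8 km; r₂ = 0.810 × 1.496×10^8 = 1.21176×10^8 km.
Transfer-ellipse semi-major axis a_t = (r₁ + r₂)/2 = (4.488×10^8 + 1.21176×10^8)/2 = 2.84988×10^8 km.
Transfer time t = π√(a_t³/μ) = π√((2.84988×10^8)³ / 1.327×10^11) = 4.149×10^7 s.
Converting: 4.149×10^7 s ÷ 86400 s/day = 480 days.

t = 480 days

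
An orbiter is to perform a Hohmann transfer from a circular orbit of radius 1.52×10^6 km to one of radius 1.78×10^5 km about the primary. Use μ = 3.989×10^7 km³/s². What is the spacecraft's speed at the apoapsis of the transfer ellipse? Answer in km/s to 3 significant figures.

v = 2.35 km/s

Transfer-ellipse semi-major axis a_t = (r₁ + r₂)/2 = (1.520×10^6 + 1.780×10^5)/2 = 8.490×10^5 km.
At apoapsis, r = 1.520×10^6 km.
Applying v² = μ(2/r − 1/a_t): v = 2.346 km/s.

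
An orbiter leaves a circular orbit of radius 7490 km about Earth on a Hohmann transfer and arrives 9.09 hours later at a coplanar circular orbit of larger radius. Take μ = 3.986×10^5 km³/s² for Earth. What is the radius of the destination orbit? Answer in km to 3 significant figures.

Transfer time t = 9.09 hours = 32724 s, and t = π√(a_t³/μ).
So a_t = (μ t²/π²)^(1/3) = (3.986×10^5 × (32724)² / π²)^(1/3) = 35101 km.
Since a_t = (r₁ + r₂)/2, r₂ = 2a_t − r₁ = 2×35101 − 7490 = 62712 km.

r₂ = 62700 km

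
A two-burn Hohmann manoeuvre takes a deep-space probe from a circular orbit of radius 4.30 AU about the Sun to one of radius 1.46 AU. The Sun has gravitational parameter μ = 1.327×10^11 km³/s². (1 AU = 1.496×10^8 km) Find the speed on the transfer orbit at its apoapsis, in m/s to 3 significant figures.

In km: r₁ = 4.30 × 1.496×10^8 = 6.4328×10^8 km; r₂ = 1.46 × 1.496×10^8 = 2.18416×10^8 km.
Transfer-ellipse semi-major axis a_t = (r₁ + r₂)/2 = (6.4328×10^8 + 2.18416×10^8)/2 = 4.30848×10^8 km.
The apoapsis of the transfer ellipse is at r = 6.4328×10^8 km.
Applying v² = μ(2/r − 1/a_t): v = 10.23 km/s.

v = 10200 m/s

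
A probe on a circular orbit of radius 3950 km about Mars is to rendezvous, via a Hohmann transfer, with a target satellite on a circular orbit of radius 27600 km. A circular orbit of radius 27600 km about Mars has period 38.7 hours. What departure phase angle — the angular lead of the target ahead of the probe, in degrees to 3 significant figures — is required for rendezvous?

φ = 102°

From Kepler's third law T² = 4π²r³/μ at r = 27600 km, T = 38.7 hours = 38.7 × 3600 s = 1.3932×10^5 s: μ = 4π²r³/T² = 42762.2 km³/s².
Transfer-ellipse semi-major axis a_t = (r₁ + r₂)/2 = (3950 + 27600)/2 = 15775 km.
The half-period of the transfer ellipse is t = π√(a_t³/μ) = 30100 s.
Target angular speed ω₂ = √(μ/r₂³) = 4.510×10^-5 rad/s.
Angle swept by the target during transfer: ω₂·t = 1.3575 rad = 77.78°.
Arrival is 180° from departure on the ellipse, so φ = 180° − 77.78° = 102°.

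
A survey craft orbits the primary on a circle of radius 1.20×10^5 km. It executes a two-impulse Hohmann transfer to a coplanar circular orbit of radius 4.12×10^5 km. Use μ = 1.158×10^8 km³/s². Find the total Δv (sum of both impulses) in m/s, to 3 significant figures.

Δv = 13100 m/s

Semi-major axis of the transfer orbit: a_t = (1.200×10^5 + 4.120×10^5)/2 = 2.660×10^5 km.
Circular speed at r₁: v₁ = √(μ/r₁) = √(1.158×10^8/1.200×10^5) = 31.06445 km/s.
On the transfer ellipse at r₁, vis-viva gives v_p = √[μ(2/r₁ − 1/a_t)] = 38.66085 km/s.
First burn Δv₁ = |v_p − v₁| = 7.596 km/s.
Circular speed at r₂: v₂ = √(μ/r₂) = 16.765 km/s.
Transfer-orbit speed at r₂: v_a = √[μ(2/r₂ − 1/a_t)] = 11.260 km/s.
Second burn Δv₂ = |v₂ − v_a| = 5.505 km/s.
Δv = Δv₁ + Δv₂ = 7.596 + 5.505 = 13.10 km/s.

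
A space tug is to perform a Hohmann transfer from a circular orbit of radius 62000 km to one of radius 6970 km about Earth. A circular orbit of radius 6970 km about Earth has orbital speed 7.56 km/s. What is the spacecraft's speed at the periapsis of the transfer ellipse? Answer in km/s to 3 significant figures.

From the circular-orbit relation v² = μ/r at r = 6970 km: μ = v²r = (7.56)² × 6970 = 3.98361×10^5 km³/s².
Semi-major axis of the transfer orbit: a_t = (62000 + 6970)/2 = 34485 km.
At periapsis, r = 6970 km.
Vis-viva: v = √[μ(2/r − 1/a_t)] = √[3.98361×10^5 × (2/6970 − 1/34485)] = 10.14 km/s.

v = 10.1 km/s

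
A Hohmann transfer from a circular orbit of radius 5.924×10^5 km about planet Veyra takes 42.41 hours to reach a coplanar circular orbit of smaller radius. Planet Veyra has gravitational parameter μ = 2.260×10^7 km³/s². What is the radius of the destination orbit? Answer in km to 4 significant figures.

Transfer time t = 42.41 hours = 1.52676×10^5 s, and t = π√(a_t³/μ).
So a_t = (μ t²/π²)^(1/3) = (2.260×10^7 × (1.52676×10^5)² / π²)^(1/3) = 3.7652×10^5 km.
Since a_t = (r₁ + r₂)/2, r₂ = 2a_t − r₁ = 2×3.7652×10^5 − 5.924×10^5 = 1.6064×10^5 km.

r₂ = 1.606×10^5 km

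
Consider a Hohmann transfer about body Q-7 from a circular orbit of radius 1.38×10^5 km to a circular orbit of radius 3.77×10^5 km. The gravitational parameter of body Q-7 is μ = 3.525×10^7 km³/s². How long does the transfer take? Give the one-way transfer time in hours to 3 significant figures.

Semi-major axis of the transfer orbit: a_t = (1.380×10^5 + 3.770×10^5)/2 = 2.575×10^5 km.
Transfer time t = π√(a_t³/μ) = π√((2.575×10^5)³ / 3.525×10^7) = 69140 s.
Converting: 69140 s ÷ 3600 s/hour = 19.2 hours.

t = 19.2 hours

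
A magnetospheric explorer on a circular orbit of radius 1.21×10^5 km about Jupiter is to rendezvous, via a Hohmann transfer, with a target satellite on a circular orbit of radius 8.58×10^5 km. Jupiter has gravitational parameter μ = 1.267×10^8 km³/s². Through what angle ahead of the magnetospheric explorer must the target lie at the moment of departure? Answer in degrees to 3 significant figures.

φ = 102°

The Hohmann ellipse has a_t = (r₁ + r₂)/2 = 4.895×10^5 km.
The half-period of the transfer ellipse is t = π√(a_t³/μ) = 95585 s.
Target angular speed ω₂ = √(μ/r₂³) = 1.4163×10^-5 rad/s.
Angle swept by the target during transfer: ω₂·t = 1.3538 rad = 77.57°.
The magnetospheric explorer traverses 180° on the transfer ellipse, so the target must lead by 180° − 77.57° = 102°.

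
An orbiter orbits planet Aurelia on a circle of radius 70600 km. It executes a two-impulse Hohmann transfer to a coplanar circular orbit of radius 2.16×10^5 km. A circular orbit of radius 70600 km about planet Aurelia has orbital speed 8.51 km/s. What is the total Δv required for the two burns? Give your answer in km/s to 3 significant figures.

From the circular-orbit relation v² = μ/r at r = 70600 km: μ = v²r = (8.51)² × 70600 = 5.11286×10^6 km³/s².
Transfer-ellipse semi-major axis a_t = (r₁ + r₂)/2 = (70600 + 2.160×10^5)/2 = 1.433×10^5 km.
Circular speed at r₁: v₁ = √(μ/r₁) = √(5.11286×10^6/70600) = 8.5100 km/s.
On the transfer ellipse at r₁, vis-viva gives v_p = √[μ(2/r₁ − 1/a_t)] = 10.448 km/s.
First burn Δv₁ = |v_p − v₁| = 1.938 km/s.
Circular speed at r₂: v₂ = √(μ/r₂) = 4.865 km/s.
Transfer-orbit speed at r₂: v_a = √[μ(2/r₂ − 1/a_t)] = 3.415 km/s.
Second burn Δv₂ = |v₂ − v_a| = 1.450 km/s.
Total Δv = Δv₁ + Δv₂ = 3.388 km/s.

Δv = 3.39 km/s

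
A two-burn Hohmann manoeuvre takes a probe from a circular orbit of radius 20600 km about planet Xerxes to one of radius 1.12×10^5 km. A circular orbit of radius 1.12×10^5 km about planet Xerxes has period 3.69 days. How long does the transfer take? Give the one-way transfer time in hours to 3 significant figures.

From Kepler's third law T² = 4π²r³/μ at r = 1.12×10^5 km, T = 3.69 days = 3.69 × 86400 s = 3.18816×10^5 s: μ = 4π²r³/T² = 5.45674×10^5 km³/s².
Transfer-ellipse semi-major axis a_t = (r₁ + r₂)/2 = (20600 + 1.120×10^5)/2 = 66300 km.
By Kepler's third law the transfer-orbit period is T = 2π√(a_t³/μ), so t = T/2 = 72600 s.
Converting: 72600 s ÷ 3600 s/hour = 20.2 hours.

t = 20.2 hours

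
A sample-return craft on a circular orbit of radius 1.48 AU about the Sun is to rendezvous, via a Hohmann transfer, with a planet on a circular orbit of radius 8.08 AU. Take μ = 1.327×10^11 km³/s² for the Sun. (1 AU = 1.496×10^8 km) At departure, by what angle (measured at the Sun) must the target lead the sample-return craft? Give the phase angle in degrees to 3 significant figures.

φ = 98.1°

In km: r₁ = 1.48 × 1.496×10^8 = 2.21408×10^8 km; r₂ = 8.08 × 1.496×10^8 = 1.208768×10^9 km.
The Hohmann ellipse has a_t = (r₁ + r₂)/2 = 7.15088×10^8 km.
Transfer time t = π√(a_t³/μ) = 1.64913×10^8 s.
The target's mean motion on its circular orbit is ω₂ = √(μ/r₂³) = 8.66804×10^-9 rad/s.
Angle swept by the target during transfer: ω₂·t = 1.4295 rad = 81.90°.
Arrival is 180° from departure on the ellipse, so φ = 180° − 81.90° = 98.1°.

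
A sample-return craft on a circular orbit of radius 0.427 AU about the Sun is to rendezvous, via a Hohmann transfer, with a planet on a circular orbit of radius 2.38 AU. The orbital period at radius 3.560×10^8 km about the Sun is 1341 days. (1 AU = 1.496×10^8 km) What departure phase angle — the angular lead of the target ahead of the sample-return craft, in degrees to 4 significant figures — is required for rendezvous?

φ = 98.49°

From Kepler's third law T² = 4π²r³/μ at r = 3.560×10^8 km, T = 1341 days = 1341 × 86400 s = 1.158624×10^8 s: μ = 4π²r³/T² = 1.32686×10^11 km³/s².
In km: r₁ = 0.427 × 1.496×10^8 = 6.38792×10^7 km; r₂ = 2.38 × 1.496×10^8 = 3.56048×10^8 km.
Transfer-ellipse semi-major axis a_t = (r₁ + r₂)/2 = (6.38792×10^7 + 3.56048×10^8)/2 = 2.099636×10^8 km.
The half-period of the transfer ellipse is t = π√(a_t³/μ) = 2.624×10^7 s.
The target's mean motion on its circular orbit is ω₂ = √(μ/r₂³) = 5.422×10^-8 rad/s.
Angle swept by the target during transfer: ω₂·t = 1.4227 rad = 81.51°.
The sample-return craft traverses 180° on the transfer ellipse, so the target must lead by 180° − 81.51° = 98.49°.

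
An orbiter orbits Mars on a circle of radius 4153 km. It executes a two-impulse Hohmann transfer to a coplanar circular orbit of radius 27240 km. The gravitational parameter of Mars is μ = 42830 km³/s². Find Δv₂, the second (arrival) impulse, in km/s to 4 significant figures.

Δv₂ = 0.6089 km/s

Semi-major axis of the transfer orbit: a_t = (4153 + 27240)/2 = 15696.5 km.
On the circular orbit at r = 27240 km, v_c = √(μ/r) = 1.2539 km/s.
Vis-viva on the transfer ellipse at r = 27240 km gives v_t = √[μ(2/r − 1/a_t)] = 0.64499 km/s.
Δv₂ = |v_t − v_c| = |0.64499 − 1.2539| = 0.6089 km/s.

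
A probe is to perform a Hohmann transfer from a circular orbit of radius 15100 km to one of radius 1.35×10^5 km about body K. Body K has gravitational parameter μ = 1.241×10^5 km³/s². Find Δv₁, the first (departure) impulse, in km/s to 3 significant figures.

Δv₁ = 0.978 km/s

Semi-major axis of the transfer orbit: a_t = (15100 + 1.350×10^5)/2 = 75050 km.
On the circular orbit at r = 15100 km, v_c = √(μ/r) = 2.8668 km/s.
Transfer-orbit speed at the same r (vis-viva, a = a_t): v_t = √[μ(2/r − 1/a_t)] = 3.8449 km/s.
Δv₁ = |v_t − v_c| = |3.8449 − 2.8668| = 0.9781 km/s.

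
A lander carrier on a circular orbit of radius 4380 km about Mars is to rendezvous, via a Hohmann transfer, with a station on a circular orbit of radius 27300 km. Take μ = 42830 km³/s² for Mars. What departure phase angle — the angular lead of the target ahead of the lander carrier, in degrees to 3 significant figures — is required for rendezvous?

The Hohmann ellipse has a_t = (r₁ + r₂)/2 = 15840 km.
Transfer time t = π√(a_t³/μ) = 30262.8 s.
The target's mean motion on its circular orbit is ω₂ = √(μ/r₂³) = 4.58807×10^-5 rad/s.
Angle swept by the target during transfer: ω₂·t = 1.38848 rad = 79.55°.
Arrival is 180° from departure on the ellipse, so φ = 180° − 79.55° = 100°.

φ = 100°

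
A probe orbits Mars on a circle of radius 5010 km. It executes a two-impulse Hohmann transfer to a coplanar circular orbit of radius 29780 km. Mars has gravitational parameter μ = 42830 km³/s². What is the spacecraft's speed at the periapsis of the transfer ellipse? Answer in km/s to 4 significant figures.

Semi-major axis of the transfer orbit: a_t = (5010 + 29780)/2 = 17395 km.
The periapsis of the transfer ellipse is at r = 5010 km.
From the vis-viva equation, v = √[μ(2/r − 1/a_t)] = 3.826 km/s.

v = 3.826 km/s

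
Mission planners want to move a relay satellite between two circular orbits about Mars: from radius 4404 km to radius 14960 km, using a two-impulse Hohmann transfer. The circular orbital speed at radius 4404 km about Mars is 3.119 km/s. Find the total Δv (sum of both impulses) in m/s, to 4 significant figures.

Δv = 1309 m/s

From the circular-orbit relation v² = μ/r at r = 4404 km: μ = v²r = (3.119)² × 4404 = 42842.8 km³/s².
Transfer-ellipse semi-major axis a_t = (r₁ + r₂)/2 = (4404 + 14960)/2 = 9682 km.
At r₁ the circular-orbit speed is v₁ = √(μ/r₁) = 3.119 km/s.
On the transfer ellipse at r₁, vis-viva equation gives v_p = √[μ(2/r₁ − 1/a_t)] = 3.877 km/s.
First burn Δv₁ = |v_p − v₁| = 0.7580 km/s.
Circular speed at r₂: v₂ = √(μ/r₂) = 1.69228 km/s.
Transfer-orbit speed at r₂: v_a = √[μ(2/r₂ − 1/a_t)] = 1.14134 km/s.
Second burn Δv₂ = |v₂ − v_a| = 0.5509 km/s.
Total Δv = Δv₁ + Δv₂ = 1.309 km/s.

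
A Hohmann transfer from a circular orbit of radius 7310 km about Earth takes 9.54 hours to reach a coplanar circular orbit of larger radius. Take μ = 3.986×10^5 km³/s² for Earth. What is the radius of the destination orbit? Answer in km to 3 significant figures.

Transfer time t = 9.54 hours = 34344 s, and t = π√(a_t³/μ).
So a_t = (μ t²/π²)^(1/3) = (3.986×10^5 × (34344)² / π²)^(1/3) = 36250 km.
Since a_t = (r₁ + r₂)/2, r₂ = 2a_t − r₁ = 2×36250 − 7310 = 65190 km.

r₂ = 65200 km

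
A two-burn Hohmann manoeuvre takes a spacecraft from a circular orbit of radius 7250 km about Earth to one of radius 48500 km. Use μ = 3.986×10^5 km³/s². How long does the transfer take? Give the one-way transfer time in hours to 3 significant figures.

t = 6.43 hours

Transfer-ellipse semi-major axis a_t = (r₁ + r₂)/2 = (7250 + 48500)/2 = 27875 km.
Transfer time t = π√(a_t³/μ) = π√((27875)³ / 3.986×10^5) = 23160 s.
Converting: 23160 s ÷ 3600 s/hour = 6.43 hours.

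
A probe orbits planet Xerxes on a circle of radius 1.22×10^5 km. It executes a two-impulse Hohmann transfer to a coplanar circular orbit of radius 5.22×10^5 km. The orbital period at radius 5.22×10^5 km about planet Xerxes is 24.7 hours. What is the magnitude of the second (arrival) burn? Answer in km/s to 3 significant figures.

From Kepler's third law T² = 4π²r³/μ at r = 5.22×10^5 km, T = 24.7 hours = 24.7 × 3600 s = 88920 s: μ = 4π²r³/T² = 7.10186×10^8 km³/s².
Semi-major axis of the transfer orbit: a_t = (1.220×10^5 + 5.220×10^5)/2 = 3.220×10^5 km.
On the circular orbit at r = 5.220×10^5 km, v_c = √(μ/r) = 36.885 km/s.
Transfer-orbit speed at the same r (vis-viva, a = a_t): v_t = √[μ(2/r − 1/a_t)] = 22.704 km/s.
Δv₂ = |v_t − v_c| = |22.704 − 36.885| = 14.18 km/s.

Δv₂ = 14.2 km/s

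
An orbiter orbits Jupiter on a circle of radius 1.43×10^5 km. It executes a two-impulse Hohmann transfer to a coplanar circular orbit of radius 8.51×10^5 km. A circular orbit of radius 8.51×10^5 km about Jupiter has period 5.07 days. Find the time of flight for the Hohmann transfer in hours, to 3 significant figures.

t = 27.2 hours

From Kepler's third law T² = 4π²r³/μ at r = 8.51×10^5 km, T = 5.07 days = 5.07 × 86400 s = 4.38048×10^5 s: μ = 4π²r³/T² = 1.26796×10^8 km³/s².
Semi-major axis of the transfer orbit: a_t = (1.430×10^5 + 8.510×10^5)/2 = 4.970×10^5 km.
Transfer time t = π√(a_t³/μ) = π√((4.970×10^5)³ / 1.26796×10^8) = 97750 s.
Converting: 97750 s ÷ 3600 s/hour = 27.2 hours.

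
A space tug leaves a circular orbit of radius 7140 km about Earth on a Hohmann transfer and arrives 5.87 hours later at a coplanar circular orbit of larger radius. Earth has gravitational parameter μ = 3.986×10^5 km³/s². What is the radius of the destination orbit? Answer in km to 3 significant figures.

Transfer time t = 5.87 hours = 21132 s, and t = π√(a_t³/μ).
So a_t = (μ t²/π²)^(1/3) = (3.986×10^5 × (21132)² / π²)^(1/3) = 26224 km.
Since a_t = (r₁ + r₂)/2, r₂ = 2a_t − r₁ = 2×26224 − 7140 = 45308 km.

r₂ = 45300 km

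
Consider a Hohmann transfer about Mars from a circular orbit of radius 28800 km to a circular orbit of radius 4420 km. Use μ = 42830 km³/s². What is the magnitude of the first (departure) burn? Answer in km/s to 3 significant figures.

Transfer-ellipse semi-major axis a_t = (r₁ + r₂)/2 = (28800 + 4420)/2 = 16610 km.
Circular speed at r = 28800 km: v_c = √(μ/r) = 1.2195 km/s.
Transfer-orbit speed at the same r (vis-viva, a = a_t): v_t = √[μ(2/r − 1/a_t)] = 0.62908 km/s.
Δv₁ = |v_t − v_c| = |0.62908 − 1.2195| = 0.5904 km/s.

Δv₁ = 0.590 km/s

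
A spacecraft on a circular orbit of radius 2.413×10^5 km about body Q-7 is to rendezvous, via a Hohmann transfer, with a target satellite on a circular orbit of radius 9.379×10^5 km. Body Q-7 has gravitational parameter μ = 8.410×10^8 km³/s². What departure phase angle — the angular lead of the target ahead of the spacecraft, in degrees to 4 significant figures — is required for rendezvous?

φ = 90.28°

The Hohmann ellipse has a_t = (r₁ + r₂)/2 = 5.896×10^5 km.
The half-period of the transfer ellipse is t = π√(a_t³/μ) = 49044.2 s.
Target angular speed ω₂ = √(μ/r₂³) = 3.19274×10^-5 rad/s.
Angle swept by the target during transfer: ω₂·t = 1.5659 rad = 89.72°.
Arrival is 180° from departure on the ellipse, so φ = 180° − 89.72° = 90.28°.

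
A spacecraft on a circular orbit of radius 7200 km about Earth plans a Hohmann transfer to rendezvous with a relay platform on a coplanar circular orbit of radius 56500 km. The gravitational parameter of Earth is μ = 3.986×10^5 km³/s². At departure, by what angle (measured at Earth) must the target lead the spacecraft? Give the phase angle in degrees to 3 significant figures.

φ = 104°

Transfer-ellipse semi-major axis a_t = (r₁ + r₂)/2 = (7200 + 56500)/2 = 31850 km.
The half-period of the transfer ellipse is t = π√(a_t³/μ) = 28284 s.
The target's mean motion on its circular orbit is ω₂ = √(μ/r₂³) = 4.7011×10^-5 rad/s.
Angle swept by the target during transfer: ω₂·t = 1.32966 rad = 76.18°.
Arrival is 180° from departure on the ellipse, so φ = 180° − 76.18° = 104°.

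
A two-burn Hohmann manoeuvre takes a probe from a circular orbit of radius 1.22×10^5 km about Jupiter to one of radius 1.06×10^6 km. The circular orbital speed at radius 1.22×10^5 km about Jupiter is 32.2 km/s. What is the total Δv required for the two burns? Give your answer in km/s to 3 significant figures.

Δv = 16.9 km/s

From the circular-orbit relation v² = μ/r at r = 1.22×10^5 km: μ = v²r = (32.2)² × 1.22×10^5 = 1.26494×10^8 km³/s².
Transfer-ellipse semi-major axis a_t = (r₁ + r₂)/2 = (1.220×10^5 + 1.060×10^6)/2 = 5.910×10^5 km.
At r₁ the circular-orbit speed is v₁ = √(μ/r₁) = 32.20 km/s.
On the transfer ellipse at r₁, v² = μ(2/r − 1/a) gives v_p = √[μ(2/r₁ − 1/a_t)] = 43.12 km/s.
First burn Δv₁ = |v_p − v₁| = 10.92 km/s.
Circular speed at r₂: v₂ = √(μ/r₂) = 10.924 km/s.
Transfer-orbit speed at r₂: v_a = √[μ(2/r₂ − 1/a_t)] = 4.9633 km/s.
Second burn Δv₂ = |v₂ − v_a| = 5.961 km/s.
Δv = Δv₁ + Δv₂ = 10.92 + 5.961 = 16.88 km/s.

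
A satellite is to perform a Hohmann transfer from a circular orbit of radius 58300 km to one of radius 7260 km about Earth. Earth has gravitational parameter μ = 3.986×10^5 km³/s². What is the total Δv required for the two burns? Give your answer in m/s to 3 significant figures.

Δv = 3860 m/s

The Hohmann ellipse has a_t = (r₁ + r₂)/2 = 32780 km.
At r₁ the circular-orbit speed is v₁ = √(μ/r₁) = 2.615 km/s.
On the transfer ellipse at r₁, vis-viva equation gives v_a = √[μ(2/r₁ − 1/a_t)] = 1.231 km/s.
First burn Δv₁ = |v_a − v₁| = 1.384 km/s.
Circular speed at r₂: v₂ = √(μ/r₂) = 7.410 km/s.
Transfer-orbit speed at r₂: v_p = √[μ(2/r₂ − 1/a_t)] = 9.882 km/s.
Second burn Δv₂ = |v₂ − v_p| = 2.472 km/s.
Total Δv = Δv₁ + Δv₂ = 3.856 km/s.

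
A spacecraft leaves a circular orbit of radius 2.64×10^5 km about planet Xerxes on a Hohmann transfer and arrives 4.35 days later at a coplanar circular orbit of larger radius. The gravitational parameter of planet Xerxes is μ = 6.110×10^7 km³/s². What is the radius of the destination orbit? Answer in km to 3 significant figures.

Transfer time t = 4.35 days = 3.7584×10^5 s, and t = π√(a_t³/μ).
So a_t = (μ t²/π²)^(1/3) = (6.110×10^7 × (3.7584×10^5)² / π²)^(1/3) = 9.5627×10^5 km.
Since a_t = (r₁ + r₂)/2, r₂ = 2a_t − r₁ = 2×9.5627×10^5 − 2.640×10^5 = 1.64854×10^6 km.

r₂ = 1.65×10^6 km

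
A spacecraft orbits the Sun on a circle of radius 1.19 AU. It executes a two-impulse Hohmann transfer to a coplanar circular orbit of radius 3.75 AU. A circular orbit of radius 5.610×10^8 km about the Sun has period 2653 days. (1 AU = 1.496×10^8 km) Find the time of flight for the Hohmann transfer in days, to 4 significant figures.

From Kepler's third law T² = 4π²r³/μ at r = 5.610×10^8 km, T = 2653 days = 2653 × 86400 s = 2.292192×10^8 s: μ = 4π²r³/T² = 1.32662×10^11 km³/s².
In km: r₁ = 1.19 × 1.496×10^8 = 1.78024×10^8 km; r₂ = 3.75 × 1.496×10^8 = 5.610×10^8 km.
Semi-major axis of the transfer orbit: a_t = (1.78024×10^8 + 5.610×10^8)/2 = 3.69512×10^8 km.
Half the transfer-orbit period gives t = π√(a_t³/μ) = 6.127×10^7 s.
Converting: 6.127×10^7 s ÷ 86400 s/day = 709.1 days.

t = 709.1 days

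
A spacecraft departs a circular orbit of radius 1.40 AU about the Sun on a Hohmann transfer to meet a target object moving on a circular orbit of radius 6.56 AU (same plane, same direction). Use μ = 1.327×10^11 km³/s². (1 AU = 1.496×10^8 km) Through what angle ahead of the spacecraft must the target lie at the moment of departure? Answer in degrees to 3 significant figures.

φ = 94.9°

In km: r₁ = 1.40 × 1.496×10^8 = 2.0944×10^8 km; r₂ = 6.56 × 1.496×10^8 = 9.81376×10^8 km.
Semi-major axis of the transfer orbit: a_t = (2.0944×10^8 + 9.81376×10^8)/2 = 5.95408×10^8 km.
The half-period of the transfer ellipse is t = π√(a_t³/μ) = 1.25296×10^8 s.
The target's mean motion on its circular orbit is ω₂ = √(μ/r₂³) = 1.18490×10^-8 rad/s.
Angle swept by the target during transfer: ω₂·t = 1.4846 rad = 85.06°.
Arrival is 180° from departure on the ellipse, so φ = 180° − 85.06° = 94.9°.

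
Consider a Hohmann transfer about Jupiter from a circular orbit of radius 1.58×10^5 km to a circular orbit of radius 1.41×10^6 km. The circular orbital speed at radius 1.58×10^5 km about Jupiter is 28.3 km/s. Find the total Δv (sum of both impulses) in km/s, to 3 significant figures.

From the circular-orbit relation v² = μ/r at r = 1.58×10^5 km: μ = v²r = (28.3)² × 1.58×10^5 = 1.26541×10^8 km³/s².
Semi-major axis of the transfer orbit: a_t = (1.580×10^5 + 1.410×10^6)/2 = 7.840×10^5 km.
At r₁ the circular-orbit speed is v₁ = √(μ/r₁) = 28.300 km/s.
On the transfer ellipse at r₁, vis-viva equation gives v_p = √[μ(2/r₁ − 1/a_t)] = 37.952 km/s.
First burn Δv₁ = |v_p − v₁| = 9.652 km/s.
Circular speed at r₂: v₂ = √(μ/r₂) = 9.4734 km/s.
Transfer-orbit speed at r₂: v_a = √[μ(2/r₂ − 1/a_t)] = 4.2528 km/s.
Second burn Δv₂ = |v₂ − v_a| = 5.221 km/s.
Δv = Δv₁ + Δv₂ = 9.652 + 5.221 = 14.87 km/s.

Δv = 14.9 km/s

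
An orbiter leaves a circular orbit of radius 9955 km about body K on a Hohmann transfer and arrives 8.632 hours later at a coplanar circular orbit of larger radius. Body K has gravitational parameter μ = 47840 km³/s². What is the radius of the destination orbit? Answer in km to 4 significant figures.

r₂ = 23500 km

Transfer time t = 8.632 hours = 31075.2 s, and t = π√(a_t³/μ).
So a_t = (μ t²/π²)^(1/3) = (47840 × (31075.2)² / π²)^(1/3) = 16728 km.
Since a_t = (r₁ + r₂)/2, r₂ = 2a_t − r₁ = 2×16728 − 9955 = 23501 km.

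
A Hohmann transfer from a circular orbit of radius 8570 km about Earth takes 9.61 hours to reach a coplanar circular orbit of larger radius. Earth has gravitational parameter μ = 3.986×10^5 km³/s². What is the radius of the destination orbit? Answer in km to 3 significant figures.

Transfer time t = 9.61 hours = 34596 s, and t = π√(a_t³/μ).
So a_t = (μ t²/π²)^(1/3) = (3.986×10^5 × (34596)² / π²)^(1/3) = 36428 km.
Since a_t = (r₁ + r₂)/2, r₂ = 2a_t − r₁ = 2×36428 − 8570 = 64286 km.

r₂ = 64300 km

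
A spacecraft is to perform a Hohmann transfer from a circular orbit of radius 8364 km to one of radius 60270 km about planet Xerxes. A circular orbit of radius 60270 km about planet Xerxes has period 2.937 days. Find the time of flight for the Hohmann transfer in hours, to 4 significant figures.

From Kepler's third law T² = 4π²r³/μ at r = 60270 km, T = 2.937 days = 2.937 × 86400 s = 2.537568×10^5 s: μ = 4π²r³/T² = 1.34223×10^5 km³/s².
Semi-major axis of the transfer orbit: a_t = (8364 + 60270)/2 = 34317 km.
Half the transfer-orbit period gives t = π√(a_t³/μ) = 54510 s.
Converting: 54510 s ÷ 3600 s/hour = 15.14 hours.

t = 15.14 hours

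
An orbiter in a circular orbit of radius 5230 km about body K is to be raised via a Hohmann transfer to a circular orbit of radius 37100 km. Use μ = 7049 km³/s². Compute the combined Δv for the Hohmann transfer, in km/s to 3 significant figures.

Semi-major axis of the transfer orbit: a_t = (5230 + 37100)/2 = 21165 km.
Circular speed at r₁: v₁ = √(μ/r₁) = √(7049/5230) = 1.16095 km/s.
On the transfer ellipse at r₁, vis-viva gives v_p = √[μ(2/r₁ − 1/a_t)] = 1.53706 km/s.
First burn Δv₁ = |v_p − v₁| = 0.3761 km/s.
At r₂, v₂ = √(μ/r₂) = 0.4359 km/s.
Transfer-orbit speed at r₂: v_a = √[μ(2/r₂ − 1/a_t)] = 0.2167 km/s.
Second burn Δv₂ = |v₂ − v_a| = 0.2192 km/s.
Total Δv = Δv₁ + Δv₂ = 0.5953 km/s.

Δv = 0.595 km/s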